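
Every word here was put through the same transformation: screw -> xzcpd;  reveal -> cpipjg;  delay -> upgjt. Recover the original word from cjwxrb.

Treating letters as 0–25, the rule is x ↦ 21x + 9 (mod 26).
Reversing it on cjwxrb: c(2)→5·(2−9)≡17=r; j(9)→5·(9−9)≡0=a; w(22)→5·(22−9)≡13=n; x(23)→5·(23−9)≡18=s; r(17)→5·(17−9)≡14=o; b(1)→5·(1−9)≡12=m (all mod 26).

ransom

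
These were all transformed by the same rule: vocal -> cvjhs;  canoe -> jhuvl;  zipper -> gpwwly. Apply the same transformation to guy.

Compare letters: v→c is +7, o→v is +7, c→j is +7 — a constant shift. Every letter moves 7 places later in the alphabet, wrapping around z→a.
Applying it to guy: g+7=n, u+7=b, y+7=f.

nbf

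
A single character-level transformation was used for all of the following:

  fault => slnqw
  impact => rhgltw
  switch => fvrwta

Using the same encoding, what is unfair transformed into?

nyslro

Each letter's alphabet position (a=0..z=25) is mapped through 17·x+11 mod 26 — an affine cipher.
On unfair: u(20)→17·20+11≡13=n; n(13)→17·13+11≡24=y; f(5)→17·5+11≡18=s; a(0)→17·0+11≡11=l; i(8)→17·8+11≡17=r; r(17)→17·17+11≡14=o (all mod 26).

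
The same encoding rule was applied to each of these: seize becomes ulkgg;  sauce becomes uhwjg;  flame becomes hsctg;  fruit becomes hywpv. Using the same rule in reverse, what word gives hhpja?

Shifts by position in seize: pos 0: s→u (+2), pos 1: e→l (+7), pos 2: i→k (+2), pos 3: z→g (+7) — repeating every 2. It's a Vigenère-style cipher with numeric key [2,7]: position i shifts by key[i mod 2].
Reversing it on hhpja: h−2=f, h−7=a, p−2=n, j−7=c, a−2=y.

fancy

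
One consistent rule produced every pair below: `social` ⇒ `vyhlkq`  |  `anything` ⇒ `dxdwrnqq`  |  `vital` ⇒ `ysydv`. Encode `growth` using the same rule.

Shifts by position in social: pos 0: s→v (+3), pos 1: o→y (+10), pos 2: c→h (+5), pos 3: i→l (+3), pos 4: a→k (+10), pos 5: l→q (+5) — repeating every 3. A repeating key of period 3 is used — shifts +3, +10, +5 over and over.
On growth: g+3=j, r+10=b, o+5=t, w+3=z, t+10=d, h+5=m.

jbtzdm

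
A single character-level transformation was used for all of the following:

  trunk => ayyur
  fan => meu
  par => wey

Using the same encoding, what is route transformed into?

ysyai

Two shifts are in play — +4 for a/e/i/o/u, +7 for every other letter.
On route: r(cons)+7=y, o(vowel)+4=s, u(vowel)+4=y, t(cons)+7=a, e(vowel)+4=i.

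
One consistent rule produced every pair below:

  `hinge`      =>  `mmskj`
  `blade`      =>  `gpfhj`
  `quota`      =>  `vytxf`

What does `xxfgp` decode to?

Shifts by position in hinge: pos 0: h→m (+5), pos 1: i→m (+4), pos 2: n→s (+5), pos 3: g→k (+4) — repeating every 2. It's a Vigenère-style cipher with numeric key [5,4]: position i shifts by key[i mod 2].
Decoding xxfgp: x−5=s, x−4=t, f−5=a, g−4=c, p−5=k.

stack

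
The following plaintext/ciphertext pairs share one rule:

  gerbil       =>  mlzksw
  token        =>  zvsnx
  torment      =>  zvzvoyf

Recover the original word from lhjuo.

fable

In gerbil: g→m is +6, e→l is +7, r→z is +8, b→k is +9 — the shift increases by 1 each position. Each letter shifts forward by (position + 6), i.e. 6, 7, 8, … — the shift grows by one for each successive letter.
Reversing it on lhjuo: l−6=f, h−7=a, j−8=b, u−9=l, o−10=e.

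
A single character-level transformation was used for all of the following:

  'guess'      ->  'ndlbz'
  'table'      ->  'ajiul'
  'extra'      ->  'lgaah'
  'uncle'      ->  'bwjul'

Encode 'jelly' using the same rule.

The shifts repeat in a cycle of length 2: positions 0,1,… shift by +7, +9, then the pattern repeats.
On jelly: j+7=q, e+9=n, l+7=s, l+9=u, y+7=f.

qnsuf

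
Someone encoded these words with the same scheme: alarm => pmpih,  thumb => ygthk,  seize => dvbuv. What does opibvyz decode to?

This is an affine cipher: with a=0,…,z=25, each position x becomes (21x+15) mod 26.
Reversing it on opibvyz: o(14)→5·(14−15)≡21=v; p(15)→5·(15−15)≡0=a; i(8)→5·(8−15)≡17=r; b(1)→5·(1−15)≡8=i; v(21)→5·(21−15)≡4=e; y(24)→5·(24−15)≡19=t; z(25)→5·(25−15)≡24=y (all mod 26).

variety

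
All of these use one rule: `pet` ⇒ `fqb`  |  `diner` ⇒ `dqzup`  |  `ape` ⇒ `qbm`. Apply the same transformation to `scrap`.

bmdoe

The output letters match the input read backwards, each shifted +12: pet reversed is tep. Read the word backwards and shift each letter +12.
Applying it to scrap: reverse → parcs; then shift: p+12=b, a+12=m, r+12=d, c+12=o, s+12=e.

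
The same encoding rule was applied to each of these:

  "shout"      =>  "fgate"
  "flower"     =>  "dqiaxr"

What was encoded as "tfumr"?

faith

Read the word backwards and shift each letter +12.
Reversing it on tfumr: shift back: t−12=h, f−12=t, u−12=i, m−12=a, r−12=f → htiaf; then reverse → faith.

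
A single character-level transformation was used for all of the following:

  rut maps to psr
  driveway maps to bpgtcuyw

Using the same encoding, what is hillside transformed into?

fgjjqgbc

Compare letters: r→p is +24, u→s is +24, t→r is +24 — a constant shift. Each letter is shifted forward by 24 in the alphabet (a Caesar shift of +24).
Applying it to hillside: h+24=f, i+24=g, l+24=j, l+24=j, s+24=q, i+24=g, d+24=b, e+24=c.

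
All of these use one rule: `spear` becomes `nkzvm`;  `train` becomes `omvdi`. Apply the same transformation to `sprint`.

Compare letters: s→n is +21, p→k is +21, e→z is +21 — a constant shift. It's a constant shift of +21 (ROT21).
For sprint: s+21=n, p+21=k, r+21=m, i+21=d, n+21=i, t+21=o.

nkmdio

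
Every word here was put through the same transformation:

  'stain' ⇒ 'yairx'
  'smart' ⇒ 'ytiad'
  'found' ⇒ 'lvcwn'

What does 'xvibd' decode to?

In stain: s→y is +6, t→a is +7, a→i is +8, i→r is +9 — the shift increases by 1 each position. Letter i (0-indexed) is shifted by i+6, so successive shifts are 6, 7, 8, ….
Reversing it on xvibd: x−6=r, v−7=o, i−8=a, b−9=s, d−10=t.

roast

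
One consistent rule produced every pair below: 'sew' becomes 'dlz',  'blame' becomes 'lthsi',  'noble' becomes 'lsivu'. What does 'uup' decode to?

The output letters match the input read backwards, each shifted +7: sew reversed is wes. The word is reversed, then every letter is shifted forward by 7.
Decoding uup: shift back: u−7=n, u−7=n, p−7=i → nni; then reverse → inn.

inn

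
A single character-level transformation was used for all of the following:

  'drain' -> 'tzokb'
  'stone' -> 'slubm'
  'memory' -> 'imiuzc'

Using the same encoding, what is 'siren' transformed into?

skzmb

d(3)→t(19) and r(17)→z(25) fit y≡19x+14 (mod 26); the inverse of 19 mod 26 is 11. Treating letters as 0–25, the rule is x ↦ 19x + 14 (mod 26).
On siren: s(18)→19·18+14≡18=s; i(8)→19·8+14≡10=k; r(17)→19·17+14≡25=z; e(4)→19·4+14≡12=m; n(13)→19·13+14≡1=b (all mod 26).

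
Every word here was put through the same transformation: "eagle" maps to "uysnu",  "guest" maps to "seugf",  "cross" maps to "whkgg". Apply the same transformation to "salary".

gynyha

e(4)→u(20) and a(0)→y(24) fit y≡25x+24 (mod 26); the inverse of 25 mod 26 is 25. Each letter's alphabet position (a=0..z=25) is mapped through 25·x+24 mod 26 — an affine cipher.
On salary: s(18)→25·18+24≡6=g; a(0)→25·0+24≡24=y; l(11)→25·11+24≡13=n; a(0)→25·0+24≡24=y; r(17)→25·17+24≡7=h; y(24)→25·24+24≡0=a (all mod 26).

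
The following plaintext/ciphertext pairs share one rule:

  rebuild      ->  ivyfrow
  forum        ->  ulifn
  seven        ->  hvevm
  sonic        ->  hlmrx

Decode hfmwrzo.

r(17)→i(8) and e(4)→v(21) fit y≡25x+25 (mod 26); the inverse of 25 mod 26 is 25. Each letter's alphabet position (a=0..z=25) is mapped through 25·x+25 mod 26 — an affine cipher.
Undoing it on hfmwrzo: h(7)→25·(7−25)≡18=s; f(5)→25·(5−25)≡20=u; m(12)→25·(12−25)≡13=n; w(22)→25·(22−25)≡3=d; r(17)→25·(17−25)≡8=i; z(25)→25·(25−25)≡0=a; o(14)→25·(14−25)≡11=l (all mod 26).

sundial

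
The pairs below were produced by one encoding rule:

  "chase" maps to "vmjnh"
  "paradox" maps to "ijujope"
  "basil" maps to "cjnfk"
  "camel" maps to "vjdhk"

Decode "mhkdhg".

helmet

Treating letters as 0–25, the rule is x ↦ 19x + 9 (mod 26).
Decoding mhkdhg: m(12)→11·(12−9)≡7=h; h(7)→11·(7−9)≡4=e; k(10)→11·(10−9)≡11=l; d(3)→11·(3−9)≡12=m; h(7)→11·(7−9)≡4=e; g(6)→11·(6−9)≡19=t (all mod 26).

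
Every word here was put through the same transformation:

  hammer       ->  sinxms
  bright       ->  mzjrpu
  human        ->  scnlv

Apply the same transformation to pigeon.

aqhpwo

Shifts by position in hammer: pos 0: h→s (+11), pos 1: a→i (+8), pos 2: m→n (+1), pos 3: m→x (+11), pos 4: e→m (+8), pos 5: r→s (+1) — repeating every 3. A repeating key of period 3 is used — shifts +11, +8, +1 over and over.
Applying it to pigeon: p+11=a, i+8=q, g+1=h, e+11=p, o+8=w, n+1=o.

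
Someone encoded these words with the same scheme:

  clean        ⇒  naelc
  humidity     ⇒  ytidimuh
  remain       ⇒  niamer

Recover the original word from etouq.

quote

It's just the letters in reverse order.
Undoing it on etouq: then reverse → quote.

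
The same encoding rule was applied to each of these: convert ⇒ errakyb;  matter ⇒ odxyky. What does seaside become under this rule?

In convert: c→e is +2, o→r is +3, n→r is +4, v→a is +5 — the shift increases by 1 each position. The shift increases by 1 at each position, starting from +2: 2, 3, 4, ….
Applying it to seaside: s+2=u, e+3=h, a+4=e, s+5=x, i+6=o, d+7=k, e+8=m.

uhexokm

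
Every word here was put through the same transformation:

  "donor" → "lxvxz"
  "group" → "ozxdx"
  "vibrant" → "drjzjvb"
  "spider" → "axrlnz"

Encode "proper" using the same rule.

xzxxnz

Vowels shift forward by 9 and consonants shift forward by 8.
For proper: p(cons)+8=x, r(cons)+8=z, o(vowel)+9=x, p(cons)+8=x, e(vowel)+9=n, r(cons)+8=z.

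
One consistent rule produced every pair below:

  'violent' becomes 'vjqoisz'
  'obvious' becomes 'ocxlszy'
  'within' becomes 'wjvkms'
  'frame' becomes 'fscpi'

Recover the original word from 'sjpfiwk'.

In violent: v→v is +0, i→j is +1, o→q is +2, l→o is +3 — the shift increases by 1 each position. Each letter shifts forward by its position index (0, 1, 2, …) — the shift grows by one for each successive letter.
Undoing it on sjpfiwk: s−0=s, j−1=i, p−2=n, f−3=c, i−4=e, w−5=r, k−6=e.

sincere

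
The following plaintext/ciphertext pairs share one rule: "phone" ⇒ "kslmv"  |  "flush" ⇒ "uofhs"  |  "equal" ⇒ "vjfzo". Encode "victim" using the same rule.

erxgrn

Letters are reflected about the middle of the alphabet (position → 25−position): Atbash.
Applying it to victim: v↔e, i↔r, c↔x, t↔g, i↔r, m↔n.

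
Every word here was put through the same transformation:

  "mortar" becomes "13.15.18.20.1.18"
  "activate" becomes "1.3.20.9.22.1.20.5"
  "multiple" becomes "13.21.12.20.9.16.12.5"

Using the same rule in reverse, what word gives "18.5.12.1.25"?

m is letter #13 and maps to 13: an offset of 0. Each letter is replaced by its alphabet position (a=1, b=2, …, z=26).
Decoding 18.5.12.1.25: 18=r, 5=e, 12=l, 1=a, 25=y.

relay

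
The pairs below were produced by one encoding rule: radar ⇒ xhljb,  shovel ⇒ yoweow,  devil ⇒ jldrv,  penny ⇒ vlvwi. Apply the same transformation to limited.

Each letter shifts forward by (position + 6), i.e. 6, 7, 8, … — the shift grows by one for each successive letter.
For limited: l+6=r, i+7=p, m+8=u, i+9=r, t+10=d, e+11=p, d+12=p.

rpurdpp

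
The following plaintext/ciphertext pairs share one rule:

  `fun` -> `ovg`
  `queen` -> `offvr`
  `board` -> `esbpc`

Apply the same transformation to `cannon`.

opoobd

The output letters match the input read backwards, each shifted +1: fun reversed is nuf. The word is reversed, then every letter is shifted forward by 1.
Applying it to cannon: reverse → nonnac; then shift: n+1=o, o+1=p, n+1=o, n+1=o, a+1=b, c+1=d.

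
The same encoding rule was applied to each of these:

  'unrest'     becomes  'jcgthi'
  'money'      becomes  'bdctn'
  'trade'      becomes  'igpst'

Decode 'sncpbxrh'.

dynamics

Every letter moves 15 places later in the alphabet, wrapping around z→a.
Decoding sncpbxrh: s−15=d, n−15=y, c−15=n, p−15=a, b−15=m, x−15=i, r−15=c, h−15=s.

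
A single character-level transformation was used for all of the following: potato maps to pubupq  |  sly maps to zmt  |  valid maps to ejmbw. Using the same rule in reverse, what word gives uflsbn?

The output letters match the input read backwards, each shifted +1: potato reversed is otatop. The word is reversed, then every letter is shifted forward by 1.
Reversing it on uflsbn: shift back: u−1=t, f−1=e, l−1=k, s−1=r, b−1=a, n−1=m → tekram; then reverse → market.

market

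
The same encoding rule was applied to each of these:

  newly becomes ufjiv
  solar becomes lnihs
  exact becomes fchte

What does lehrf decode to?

stage

This is an affine cipher: with a=0,…,z=25, each position x becomes (19x+7) mod 26.
Decoding lehrf: l(11)→11·(11−7)≡18=s; e(4)→11·(4−7)≡19=t; h(7)→11·(7−7)≡0=a; r(17)→11·(17−7)≡6=g; f(5)→11·(5−7)≡4=e (all mod 26).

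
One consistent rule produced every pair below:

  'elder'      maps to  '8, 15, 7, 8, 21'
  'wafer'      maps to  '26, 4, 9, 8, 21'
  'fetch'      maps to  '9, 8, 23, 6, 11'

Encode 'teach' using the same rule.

23, 8, 4, 6, 11

The number is (letter's place in the alphabet, a=1) + 3.
On teach: t=20→23, e=5→8, a=1→4, c=3→6, h=8→11.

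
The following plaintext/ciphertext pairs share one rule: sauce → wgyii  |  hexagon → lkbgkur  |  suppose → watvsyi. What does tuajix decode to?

powder

Shifts by position in sauce: pos 0: s→w (+4), pos 1: a→g (+6), pos 2: u→y (+4), pos 3: c→i (+6) — repeating every 2. A repeating key of period 2 is used — shifts +4, +6 over and over.
Reversing it on tuajix: t−4=p, u−6=o, a−4=w, j−6=d, i−4=e, x−6=r.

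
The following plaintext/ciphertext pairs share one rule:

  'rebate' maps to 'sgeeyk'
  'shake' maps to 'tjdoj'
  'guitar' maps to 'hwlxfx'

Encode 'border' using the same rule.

In rebate: r→s is +1, e→g is +2, b→e is +3, a→e is +4 — the shift increases by 1 each position. The shift increases by 1 at each position, starting from +1: 1, 2, 3, ….
Applying it to border: b+1=c, o+2=q, r+3=u, d+4=h, e+5=j, r+6=x.

cquhjx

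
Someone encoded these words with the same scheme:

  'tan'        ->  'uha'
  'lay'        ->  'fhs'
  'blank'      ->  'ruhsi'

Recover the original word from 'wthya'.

Two steps: reverse the string, then apply a Caesar shift of +7.
Undoing it on wthya: shift back: w−7=p, t−7=m, h−7=a, y−7=r, a−7=t → pmart; then reverse → tramp.

tramp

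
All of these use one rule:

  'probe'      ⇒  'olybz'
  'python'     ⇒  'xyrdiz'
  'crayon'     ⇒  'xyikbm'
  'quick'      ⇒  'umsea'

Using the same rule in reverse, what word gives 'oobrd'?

The word is reversed, then every letter is shifted forward by 10.
Reversing it on oobrd: shift back: o−10=e, o−10=e, b−10=r, r−10=h, d−10=t → eerht; then reverse → three.

three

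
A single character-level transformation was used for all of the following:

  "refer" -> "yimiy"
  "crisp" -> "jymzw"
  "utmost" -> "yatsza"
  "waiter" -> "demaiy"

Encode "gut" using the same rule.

nya

The shift depends on letter class: consonant r→y is +7, but vowel e→i is +4. Vowels shift forward by 4 and consonants shift forward by 7.
For gut: g(cons)+7=n, u(vowel)+4=y, t(cons)+7=a.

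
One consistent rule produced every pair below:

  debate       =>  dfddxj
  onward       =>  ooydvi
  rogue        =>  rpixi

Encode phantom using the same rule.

picqxts

In debate: d→d is +0, e→f is +1, b→d is +2, a→d is +3 — the shift increases by 1 each position. The shift increases by 1 at each position, starting from +0: 0, 1, 2, ….
Applying it to phantom: p+0=p, h+1=i, a+2=c, n+3=q, t+4=x, o+5=t, m+6=s.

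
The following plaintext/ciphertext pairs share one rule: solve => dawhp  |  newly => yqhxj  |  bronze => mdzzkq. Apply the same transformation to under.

fzoqc

Shifts by position in solve: pos 0: s→d (+11), pos 1: o→a (+12), pos 2: l→w (+11), pos 3: v→h (+12) — repeating every 2. A repeating key of period 2 is used — shifts +11, +12 over and over.
On under: u+11=f, n+12=z, d+11=o, e+12=q, r+11=c.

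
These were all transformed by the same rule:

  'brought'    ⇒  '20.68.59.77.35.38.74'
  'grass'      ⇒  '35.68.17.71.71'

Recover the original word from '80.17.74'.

vat

Each letter becomes 3×(its alphabet position, a=1..z=26) + 14.
Decoding 80.17.74: 80→(80−14)÷3=22=v, 17→(17−14)÷3=1=a, 74→(74−14)÷3=20=t.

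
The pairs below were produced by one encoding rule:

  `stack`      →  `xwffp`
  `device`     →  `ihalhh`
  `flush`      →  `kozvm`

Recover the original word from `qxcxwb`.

The shifts repeat in a cycle of length 2: positions 0,1,… shift by +5, +3, then the pattern repeats.
Reversing it on qxcxwb: q−5=l, x−3=u, c−5=x, x−3=u, w−5=r, b−3=y.

luxury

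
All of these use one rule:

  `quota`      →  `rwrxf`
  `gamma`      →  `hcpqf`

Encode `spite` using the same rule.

trlxj

Letter i (0-indexed) is shifted by i+1, so successive shifts are 1, 2, 3, ….
For spite: s+1=t, p+2=r, i+3=l, t+4=x, e+5=j.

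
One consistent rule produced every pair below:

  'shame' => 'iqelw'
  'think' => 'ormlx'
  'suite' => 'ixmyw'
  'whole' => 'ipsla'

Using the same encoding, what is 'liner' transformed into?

The output letters match the input read backwards, each shifted +4: shame reversed is emahs. The word is reversed, then every letter is shifted forward by 4.
For liner: reverse → renil; then shift: r+4=v, e+4=i, n+4=r, i+4=m, l+4=p.

virmp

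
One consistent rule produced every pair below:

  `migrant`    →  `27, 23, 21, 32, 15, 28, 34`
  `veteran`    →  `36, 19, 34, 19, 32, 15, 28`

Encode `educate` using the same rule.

m is letter #13 and maps to 27: an offset of 14. Each letter is replaced by its alphabet position (a=1..z=26) + 14.
Applying it to educate: e=5→19, d=4→18, u=21→35, c=3→17, a=1→15, t=20→34, e=5→19.

19, 18, 35, 17, 15, 34, 19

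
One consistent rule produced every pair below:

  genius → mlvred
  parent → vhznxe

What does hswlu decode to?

block

In genius: g→m is +6, e→l is +7, n→v is +8, i→r is +9 — the shift increases by 1 each position. Each letter shifts forward by (position + 6), i.e. 6, 7, 8, … — the shift grows by one for each successive letter.
Decoding hswlu: h−6=b, s−7=l, w−8=o, l−9=c, u−10=k.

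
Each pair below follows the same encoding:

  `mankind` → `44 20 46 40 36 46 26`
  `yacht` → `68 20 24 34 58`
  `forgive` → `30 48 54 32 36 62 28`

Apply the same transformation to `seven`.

The formula is n = 2×(alphabet index, a=1) + 18.
For seven: s=19→56, e=5→28, v=22→62, e=5→28, n=14→46.

56 28 62 28 46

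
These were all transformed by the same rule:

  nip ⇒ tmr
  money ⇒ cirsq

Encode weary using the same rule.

cveia

The output letters match the input read backwards, each shifted +4: nip reversed is pin. The word is reversed, then every letter is shifted forward by 4.
Applying it to weary: reverse → yraew; then shift: y+4=c, r+4=v, a+4=e, e+4=i, w+4=a.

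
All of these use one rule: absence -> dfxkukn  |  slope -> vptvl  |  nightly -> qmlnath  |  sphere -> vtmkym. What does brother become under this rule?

evtzoma

In absence: a→d is +3, b→f is +4, s→x is +5, e→k is +6 — the shift increases by 1 each position. Letter i (0-indexed) is shifted by i+3, so successive shifts are 3, 4, 5, ….
On brother: b+3=e, r+4=v, o+5=t, t+6=z, h+7=o, e+8=m, r+9=a.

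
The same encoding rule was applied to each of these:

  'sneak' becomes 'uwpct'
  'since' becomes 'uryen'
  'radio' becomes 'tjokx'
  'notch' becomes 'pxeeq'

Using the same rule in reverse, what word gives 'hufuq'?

Shifts by position in sneak: pos 0: s→u (+2), pos 1: n→w (+9), pos 2: e→p (+11), pos 3: a→c (+2), pos 4: k→t (+9) — repeating every 3. It's a Vigenère-style cipher with numeric key [2,9,11]: position i shifts by key[i mod 3].
Undoing it on hufuq: h−2=f, u−9=l, f−11=u, u−2=s, q−9=h.

flush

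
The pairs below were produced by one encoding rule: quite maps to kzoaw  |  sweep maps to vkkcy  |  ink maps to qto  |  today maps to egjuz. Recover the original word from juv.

The output letters match the input read backwards, each shifted +6: quite reversed is etiuq. Two steps: reverse the string, then apply a Caesar shift of +6.
Undoing it on juv: shift back: j−6=d, u−6=o, v−6=p → dop; then reverse → pod.

pod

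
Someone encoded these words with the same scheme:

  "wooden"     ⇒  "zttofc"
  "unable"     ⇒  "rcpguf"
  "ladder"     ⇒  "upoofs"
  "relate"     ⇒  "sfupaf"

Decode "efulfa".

w(22)→z(25) and o(14)→t(19) fit y≡17x+15 (mod 26); the inverse of 17 mod 26 is 23. Treating letters as 0–25, the rule is x ↦ 17x + 15 (mod 26).
Reversing it on efulfa: e(4)→23·(4−15)≡7=h; f(5)→23·(5−15)≡4=e; u(20)→23·(20−15)≡11=l; l(11)→23·(11−15)≡12=m; f(5)→23·(5−15)≡4=e; a(0)→23·(0−15)≡19=t (all mod 26).

helmet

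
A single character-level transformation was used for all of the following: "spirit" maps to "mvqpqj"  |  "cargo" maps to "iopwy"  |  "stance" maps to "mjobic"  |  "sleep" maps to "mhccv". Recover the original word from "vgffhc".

s(18)→m(12) and p(15)→v(21) fit y≡23x+14 (mod 26); the inverse of 23 mod 26 is 17. Each letter's alphabet position (a=0..z=25) is mapped through 23·x+14 mod 26 — an affine cipher.
Decoding vgffhc: v(21)→17·(21−14)≡15=p; g(6)→17·(6−14)≡20=u; f(5)→17·(5−14)≡3=d; f(5)→17·(5−14)≡3=d; h(7)→17·(7−14)≡11=l; c(2)→17·(2−14)≡4=e (all mod 26).

puddle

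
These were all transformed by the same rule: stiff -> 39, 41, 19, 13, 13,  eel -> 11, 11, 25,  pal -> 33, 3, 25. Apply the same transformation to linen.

25, 19, 29, 11, 29

s(#19)→39 and t(#20)→41: differences scale by 2, so n = 2·pos + 1. With a=1..z=26, the number is 2·pos + 1.
For linen: l=12→25, i=9→19, n=14→29, e=5→11, n=14→29.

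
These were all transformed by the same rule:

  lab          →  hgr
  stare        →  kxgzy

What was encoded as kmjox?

ridge

The output letters match the input read backwards, each shifted +6: lab reversed is bal. The word is reversed, then every letter is shifted forward by 6.
Undoing it on kmjox: shift back: k−6=e, m−6=g, j−6=d, o−6=i, x−6=r → egdir; then reverse → ridge.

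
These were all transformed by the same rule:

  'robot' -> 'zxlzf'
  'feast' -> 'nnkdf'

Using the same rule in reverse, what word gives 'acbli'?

straw

In robot: r→z is +8, o→x is +9, b→l is +10, o→z is +11 — the shift increases by 1 each position. Letter i (0-indexed) is shifted by i+8, so successive shifts are 8, 9, 10, ….
Decoding acbli: a−8=s, c−9=t, b−10=r, l−11=a, i−12=w.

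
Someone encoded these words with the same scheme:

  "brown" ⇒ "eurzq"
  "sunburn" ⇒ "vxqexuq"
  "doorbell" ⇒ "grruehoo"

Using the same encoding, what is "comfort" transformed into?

Compare letters: b→e is +3, r→u is +3, o→r is +3 — a constant shift. It's a constant shift of +3 (ROT3).
For comfort: c+3=f, o+3=r, m+3=p, f+3=i, o+3=r, r+3=u, t+3=w.

frpiruw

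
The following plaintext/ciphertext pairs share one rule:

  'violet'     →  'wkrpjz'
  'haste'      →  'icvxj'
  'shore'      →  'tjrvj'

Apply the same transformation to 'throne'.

ujussk

Each letter shifts forward by (position + 1), i.e. 1, 2, 3, … — the shift grows by one for each successive letter.
On throne: t+1=u, h+2=j, r+3=u, o+4=s, n+5=s, e+6=k.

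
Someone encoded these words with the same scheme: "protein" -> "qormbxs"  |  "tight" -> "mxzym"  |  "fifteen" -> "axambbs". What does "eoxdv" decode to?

brick

Each letter's alphabet position (a=0..z=25) is mapped through 25·x+5 mod 26 — an affine cipher.
Decoding eoxdv: e(4)→25·(4−5)≡1=b; o(14)→25·(14−5)≡17=r; x(23)→25·(23−5)≡8=i; d(3)→25·(3−5)≡2=c; v(21)→25·(21−5)≡10=k (all mod 26).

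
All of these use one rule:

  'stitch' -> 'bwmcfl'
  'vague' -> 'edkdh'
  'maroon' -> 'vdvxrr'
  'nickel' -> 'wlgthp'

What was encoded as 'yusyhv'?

proper

Shifts by position in stitch: pos 0: s→b (+9), pos 1: t→w (+3), pos 2: i→m (+4), pos 3: t→c (+9), pos 4: c→f (+3), pos 5: h→l (+4) — repeating every 3. It's a Vigenère-style cipher with numeric key [9,3,4]: position i shifts by key[i mod 3].
Decoding yusyhv: y−9=p, u−3=r, s−4=o, y−9=p, h−3=e, v−4=r.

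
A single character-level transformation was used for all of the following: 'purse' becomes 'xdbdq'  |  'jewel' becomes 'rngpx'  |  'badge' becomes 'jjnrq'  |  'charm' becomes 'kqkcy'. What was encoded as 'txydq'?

loose

Letter i (0-indexed) is shifted by i+8, so successive shifts are 8, 9, 10, ….
Decoding txydq: t−8=l, x−9=o, y−10=o, d−11=s, q−12=e.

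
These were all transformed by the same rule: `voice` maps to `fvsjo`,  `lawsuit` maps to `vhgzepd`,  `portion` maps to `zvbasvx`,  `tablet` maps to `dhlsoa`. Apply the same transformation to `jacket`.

thmroa

It's a Vigenère-style cipher with numeric key [10,7]: position i shifts by key[i mod 2].
For jacket: j+10=t, a+7=h, c+10=m, k+7=r, e+10=o, t+7=a.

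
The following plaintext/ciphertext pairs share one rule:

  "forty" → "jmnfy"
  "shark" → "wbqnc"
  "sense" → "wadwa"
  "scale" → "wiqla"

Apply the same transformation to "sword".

f(5)→j(9) and o(14)→m(12) fit y≡9x+16 (mod 26); the inverse of 9 mod 26 is 3. Treating letters as 0–25, the rule is x ↦ 9x + 16 (mod 26).
Applying it to sword: s(18)→9·18+16≡22=w; w(22)→9·22+16≡6=g; o(14)→9·14+16≡12=m; r(17)→9·17+16≡13=n; d(3)→9·3+16≡17=r (all mod 26).

wgmnr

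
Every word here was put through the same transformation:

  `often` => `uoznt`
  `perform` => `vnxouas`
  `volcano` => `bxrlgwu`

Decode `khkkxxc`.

Shifts by position in often: pos 0: o→u (+6), pos 1: f→o (+9), pos 2: t→z (+6), pos 3: e→n (+9) — repeating every 2. A repeating key of period 2 is used — shifts +6, +9 over and over.
Decoding khkkxxc: k−6=e, h−9=y, k−6=e, k−9=b, x−6=r, x−9=o, c−6=w.

eyebrow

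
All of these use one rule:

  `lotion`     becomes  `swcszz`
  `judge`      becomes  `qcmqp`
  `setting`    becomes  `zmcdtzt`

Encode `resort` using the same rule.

ymbycf

In lotion: l→s is +7, o→w is +8, t→c is +9, i→s is +10 — the shift increases by 1 each position. Each letter shifts forward by (position + 7), i.e. 7, 8, 9, … — the shift grows by one for each successive letter.
For resort: r+7=y, e+8=m, s+9=b, o+10=y, r+11=c, t+12=f.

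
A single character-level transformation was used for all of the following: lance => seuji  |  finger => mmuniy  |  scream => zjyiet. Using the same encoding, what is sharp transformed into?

The shift depends on letter class: consonant l→s is +7, but vowel a→e is +4. The rule splits by letter class: vowels +4, consonants +7.
On sharp: s(cons)+7=z, h(cons)+7=o, a(vowel)+4=e, r(cons)+7=y, p(cons)+7=w.

zoeyw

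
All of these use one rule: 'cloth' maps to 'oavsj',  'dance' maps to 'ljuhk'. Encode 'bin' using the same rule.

upi

The output letters match the input read backwards, each shifted +7: cloth reversed is htolc. The word is reversed, then every letter is shifted forward by 7.
For bin: reverse → nib; then shift: n+7=u, i+7=p, b+7=i.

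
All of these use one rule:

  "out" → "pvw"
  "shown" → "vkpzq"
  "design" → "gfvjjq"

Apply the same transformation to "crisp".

fujvs

Vowels shift forward by 1 and consonants shift forward by 3.
Applying it to crisp: c(cons)+3=f, r(cons)+3=u, i(vowel)+1=j, s(cons)+3=v, p(cons)+3=s.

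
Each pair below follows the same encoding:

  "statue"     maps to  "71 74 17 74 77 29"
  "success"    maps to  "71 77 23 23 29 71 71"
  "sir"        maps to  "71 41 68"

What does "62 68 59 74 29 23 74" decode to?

protect

The formula is n = 3×(alphabet index, a=1) + 14.
Decoding 62 68 59 74 29 23 74: 62→(62−14)÷3=16=p, 68→(68−14)÷3=18=r, 59→(59−14)÷3=15=o, 74→(74−14)÷3=20=t, 29→(29−14)÷3=5=e, 23→(23−14)÷3=3=c, 74→(74−14)÷3=20=t.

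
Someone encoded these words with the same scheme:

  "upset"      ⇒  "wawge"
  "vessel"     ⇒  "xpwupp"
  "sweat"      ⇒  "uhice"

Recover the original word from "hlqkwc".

family

Shifts by position in upset: pos 0: u→w (+2), pos 1: p→a (+11), pos 2: s→w (+4), pos 3: e→g (+2), pos 4: t→e (+11) — repeating every 3. A repeating key of period 3 is used — shifts +2, +11, +4 over and over.
Reversing it on hlqkwc: h−2=f, l−11=a, q−4=m, k−2=i, w−11=l, c−4=y.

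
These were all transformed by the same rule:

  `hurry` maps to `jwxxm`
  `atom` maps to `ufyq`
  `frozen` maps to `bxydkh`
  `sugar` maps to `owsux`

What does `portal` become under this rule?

This is an affine cipher: with a=0,…,z=25, each position x becomes (17x+20) mod 26.
For portal: p(15)→17·15+20≡15=p; o(14)→17·14+20≡24=y; r(17)→17·17+20≡23=x; t(19)→17·19+20≡5=f; a(0)→17·0+20≡20=u; l(11)→17·11+20≡25=z (all mod 26).

pyxfuz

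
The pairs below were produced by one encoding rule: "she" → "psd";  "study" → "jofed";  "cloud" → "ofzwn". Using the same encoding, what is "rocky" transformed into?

The output letters match the input read backwards, each shifted +11: she reversed is ehs. Two steps: reverse the string, then apply a Caesar shift of +11.
On rocky: reverse → ykcor; then shift: y+11=j, k+11=v, c+11=n, o+11=z, r+11=c.

jvnzc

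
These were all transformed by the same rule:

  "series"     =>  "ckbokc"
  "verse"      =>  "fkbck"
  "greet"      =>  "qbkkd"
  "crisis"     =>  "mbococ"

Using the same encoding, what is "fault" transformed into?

pgavd

The shift depends on letter class: consonant s→c is +10, but vowel e→k is +6. Vowels shift forward by 6 and consonants shift forward by 10.
Applying it to fault: f(cons)+10=p, a(vowel)+6=g, u(vowel)+6=a, l(cons)+10=v, t(cons)+10=d.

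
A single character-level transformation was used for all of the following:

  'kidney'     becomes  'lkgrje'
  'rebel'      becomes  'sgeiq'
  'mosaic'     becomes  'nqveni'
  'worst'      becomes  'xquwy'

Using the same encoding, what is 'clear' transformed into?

Each letter shifts forward by (position + 1), i.e. 1, 2, 3, … — the shift grows by one for each successive letter.
Applying it to clear: c+1=d, l+2=n, e+3=h, a+4=e, r+5=w.

dnhew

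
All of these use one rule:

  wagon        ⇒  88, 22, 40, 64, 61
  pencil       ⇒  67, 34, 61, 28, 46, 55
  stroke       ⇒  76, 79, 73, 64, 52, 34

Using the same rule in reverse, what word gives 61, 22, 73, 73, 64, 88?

narrow

w(#23)→88 and a(#1)→22: differences scale by 3, so n = 3·pos + 19. The formula is n = 3×(alphabet index, a=1) + 19.
Reversing it on 61, 22, 73, 73, 64, 88: 61→(61−19)÷3=14=n, 22→(22−19)÷3=1=a, 73→(73−19)÷3=18=r, 73→(73−19)÷3=18=r, 64→(64−19)÷3=15=o, 88→(88−19)÷3=23=w.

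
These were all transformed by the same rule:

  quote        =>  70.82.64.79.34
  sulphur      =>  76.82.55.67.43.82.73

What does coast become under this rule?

q(#17)→70 and u(#21)→82: differences scale by 3, so n = 3·pos + 19. The formula is n = 3×(alphabet index, a=1) + 19.
On coast: c=3→28, o=15→64, a=1→22, s=19→76, t=20→79.

28.64.22.76.79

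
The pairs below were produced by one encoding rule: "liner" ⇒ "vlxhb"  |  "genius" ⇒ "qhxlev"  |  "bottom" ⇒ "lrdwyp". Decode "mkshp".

chief

Shifts by position in liner: pos 0: l→v (+10), pos 1: i→l (+3), pos 2: n→x (+10), pos 3: e→h (+3) — repeating every 2. It's a Vigenère-style cipher with numeric key [10,3]: position i shifts by key[i mod 2].
Undoing it on mkshp: m−10=c, k−3=h, s−10=i, h−3=e, p−10=f.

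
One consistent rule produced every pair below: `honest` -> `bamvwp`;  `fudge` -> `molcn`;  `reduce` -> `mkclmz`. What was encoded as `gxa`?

The word is reversed, then every letter is shifted forward by 8.
Undoing it on gxa: shift back: g−8=y, x−8=p, a−8=s → yps; then reverse → spy.

spy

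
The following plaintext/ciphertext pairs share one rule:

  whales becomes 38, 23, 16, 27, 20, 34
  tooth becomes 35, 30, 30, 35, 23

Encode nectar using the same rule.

w is letter #23 and maps to 38: an offset of 15. Letters become their 1-based position plus 15 (so a→16, b→17, …).
Applying it to nectar: n=14→29, e=5→20, c=3→18, t=20→35, a=1→16, r=18→33.

29, 20, 18, 35, 16, 33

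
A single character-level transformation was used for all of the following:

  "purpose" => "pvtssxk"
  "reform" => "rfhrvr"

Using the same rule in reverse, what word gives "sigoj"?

shelf

In purpose: p→p is +0, u→v is +1, r→t is +2, p→s is +3 — the shift increases by 1 each position. Letter i (0-indexed) is shifted by i+0, so successive shifts are 0, 1, 2, ….
Reversing it on sigoj: s−0=s, i−1=h, g−2=e, o−3=l, j−4=f.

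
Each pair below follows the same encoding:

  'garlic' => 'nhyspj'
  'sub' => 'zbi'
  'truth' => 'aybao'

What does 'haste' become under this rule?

ohzal

It's a constant shift of +7 (ROT7).
Applying it to haste: h+7=o, a+7=h, s+7=z, t+7=a, e+7=l.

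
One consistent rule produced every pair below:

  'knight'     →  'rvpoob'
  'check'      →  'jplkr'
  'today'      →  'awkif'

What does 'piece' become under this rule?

Shifts by position in knight: pos 0: k→r (+7), pos 1: n→v (+8), pos 2: i→p (+7), pos 3: g→o (+8) — repeating every 2. It's a Vigenère-style cipher with numeric key [7,8]: position i shifts by key[i mod 2].
Applying it to piece: p+7=w, i+8=q, e+7=l, c+8=k, e+7=l.

wqlkl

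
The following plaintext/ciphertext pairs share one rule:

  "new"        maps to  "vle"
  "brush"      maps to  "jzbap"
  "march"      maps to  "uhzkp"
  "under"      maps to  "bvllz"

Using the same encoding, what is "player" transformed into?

xthglz

The shift depends on letter class: consonant n→v is +8, but vowel e→l is +7. Two shifts are in play — +7 for a/e/i/o/u, +8 for every other letter.
For player: p(cons)+8=x, l(cons)+8=t, a(vowel)+7=h, y(cons)+8=g, e(vowel)+7=l, r(cons)+8=z.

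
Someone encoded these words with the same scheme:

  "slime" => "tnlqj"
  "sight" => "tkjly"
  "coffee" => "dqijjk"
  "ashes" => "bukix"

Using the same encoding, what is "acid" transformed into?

belh

In slime: s→t is +1, l→n is +2, i→l is +3, m→q is +4 — the shift increases by 1 each position. The shift increases by 1 at each position, starting from +1: 1, 2, 3, ….
Applying it to acid: a+1=b, c+2=e, i+3=l, d+4=h.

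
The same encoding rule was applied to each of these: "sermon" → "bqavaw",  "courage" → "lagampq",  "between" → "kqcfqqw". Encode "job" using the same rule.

sak

The shift depends on letter class: consonant s→b is +9, but vowel e→q is +12. Two shifts are in play — +12 for a/e/i/o/u, +9 for every other letter.
Applying it to job: j(cons)+9=s, o(vowel)+12=a, b(cons)+9=k.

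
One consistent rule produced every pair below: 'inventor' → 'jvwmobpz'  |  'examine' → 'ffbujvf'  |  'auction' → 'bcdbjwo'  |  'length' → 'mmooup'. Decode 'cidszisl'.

backyard

Shifts by position in inventor: pos 0: i→j (+1), pos 1: n→v (+8), pos 2: v→w (+1), pos 3: e→m (+8) — repeating every 2. A repeating key of period 2 is used — shifts +1, +8 over and over.
Reversing it on cidszisl: c−1=b, i−8=a, d−1=c, s−8=k, z−1=y, i−8=a, s−1=r, l−8=d.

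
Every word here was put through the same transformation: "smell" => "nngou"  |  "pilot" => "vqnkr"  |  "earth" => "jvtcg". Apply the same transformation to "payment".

vpgoacr

The output letters match the input read backwards, each shifted +2: smell reversed is llems. Read the word backwards and shift each letter +2.
Applying it to payment: reverse → tnemyap; then shift: t+2=v, n+2=p, e+2=g, m+2=o, y+2=a, a+2=c, p+2=r.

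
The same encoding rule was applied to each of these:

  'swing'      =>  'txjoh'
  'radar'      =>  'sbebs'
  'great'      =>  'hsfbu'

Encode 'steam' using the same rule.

tufbn

Compare letters: s→t is +1, w→x is +1, i→j is +1 — a constant shift. It's a constant shift of +1 (ROT1).
Applying it to steam: s+1=t, t+1=u, e+1=f, a+1=b, m+1=n.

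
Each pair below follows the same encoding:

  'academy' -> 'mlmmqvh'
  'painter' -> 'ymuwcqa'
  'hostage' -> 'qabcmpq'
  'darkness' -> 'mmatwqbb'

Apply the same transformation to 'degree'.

The shift depends on letter class: consonant c→l is +9, but vowel a→m is +12. Vowels shift forward by 12 and consonants shift forward by 9.
On degree: d(cons)+9=m, e(vowel)+12=q, g(cons)+9=p, r(cons)+9=a, e(vowel)+12=q, e(vowel)+12=q.

mqpaqq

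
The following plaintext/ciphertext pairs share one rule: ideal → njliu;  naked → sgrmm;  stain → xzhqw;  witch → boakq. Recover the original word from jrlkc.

elect

In ideal: i→n is +5, d→j is +6, e→l is +7, a→i is +8 — the shift increases by 1 each position. The shift increases by 1 at each position, starting from +5: 5, 6, 7, ….
Decoding jrlkc: j−5=e, r−6=l, l−7=e, k−8=c, c−9=t.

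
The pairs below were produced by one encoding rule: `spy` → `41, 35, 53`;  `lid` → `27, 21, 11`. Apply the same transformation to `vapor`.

With a=1..z=26, the number is 2·pos + 3.
Applying it to vapor: v=22→47, a=1→5, p=16→35, o=15→33, r=18→39.

47, 5, 35, 33, 39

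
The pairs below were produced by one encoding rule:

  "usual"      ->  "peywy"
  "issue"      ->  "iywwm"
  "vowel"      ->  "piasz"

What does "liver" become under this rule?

Two steps: reverse the string, then apply a Caesar shift of +4.
On liver: reverse → revil; then shift: r+4=v, e+4=i, v+4=z, i+4=m, l+4=p.

vizmp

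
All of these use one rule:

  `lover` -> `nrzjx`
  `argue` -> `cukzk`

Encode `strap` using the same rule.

In lover: l→n is +2, o→r is +3, v→z is +4, e→j is +5 — the shift increases by 1 each position. Each letter shifts forward by (position + 2), i.e. 2, 3, 4, … — the shift grows by one for each successive letter.
On strap: s+2=u, t+3=w, r+4=v, a+5=f, p+6=v.

uwvfv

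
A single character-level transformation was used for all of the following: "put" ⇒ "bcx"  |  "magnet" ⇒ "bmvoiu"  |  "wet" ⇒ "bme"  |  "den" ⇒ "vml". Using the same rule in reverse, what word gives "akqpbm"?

ethics

The output letters match the input read backwards, each shifted +8: put reversed is tup. The word is reversed, then every letter is shifted forward by 8.
Undoing it on akqpbm: shift back: a−8=s, k−8=c, q−8=i, p−8=h, b−8=t, m−8=e → scihte; then reverse → ethics.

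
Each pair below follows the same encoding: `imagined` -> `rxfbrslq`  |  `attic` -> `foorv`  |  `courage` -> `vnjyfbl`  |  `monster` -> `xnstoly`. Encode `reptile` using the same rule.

yliorcl

i(8)→r(17) and m(12)→x(23) fit y≡21x+5 (mod 26); the inverse of 21 mod 26 is 5. Each letter's alphabet position (a=0..z=25) is mapped through 21·x+5 mod 26 — an affine cipher.
For reptile: r(17)→21·17+5≡24=y; e(4)→21·4+5≡11=l; p(15)→21·15+5≡8=i; t(19)→21·19+5≡14=o; i(8)→21·8+5≡17=r; l(11)→21·11+5≡2=c; e(4)→21·4+5≡11=l (all mod 26).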